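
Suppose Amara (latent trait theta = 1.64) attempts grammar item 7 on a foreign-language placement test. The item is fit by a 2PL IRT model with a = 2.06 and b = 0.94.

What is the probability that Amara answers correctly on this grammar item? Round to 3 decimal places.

P(theta) = 1 / (1 + exp(−a(theta − b)))
Exponent: 2.06 × (1.64 − 0.94) = 1.4420
1/(1 + e^{-1.4420}) = 0.8088

0.809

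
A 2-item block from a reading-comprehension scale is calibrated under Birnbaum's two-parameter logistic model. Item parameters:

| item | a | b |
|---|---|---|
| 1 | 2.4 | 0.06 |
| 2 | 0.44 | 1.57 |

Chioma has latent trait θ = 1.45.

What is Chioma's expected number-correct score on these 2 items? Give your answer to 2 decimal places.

1.45

P(θ) = 1 / (1 + exp(−a(θ − b)))
P_1 = 1/(1+e^{-3.3360}) = 0.9656
P_2 = 1/(1+e^{0.0528}) = 0.4868
E[score] = 0.9656 + 0.4868 = 1.4524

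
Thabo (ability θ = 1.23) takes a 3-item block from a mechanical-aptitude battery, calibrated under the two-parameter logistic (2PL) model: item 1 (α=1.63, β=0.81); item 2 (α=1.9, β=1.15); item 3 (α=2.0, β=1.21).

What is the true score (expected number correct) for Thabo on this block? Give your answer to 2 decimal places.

1.71

P(θ) = 1 / (1 + exp(−α(θ − β)))
P_1 = 1/(1+e^{-0.6846}) = 0.6648
P_2 = 1/(1+e^{-0.1520}) = 0.5379
P_3 = 1/(1+e^{-0.0400}) = 0.5100
E[score] = 0.6648 + 0.5379 + 0.5100 = 1.7127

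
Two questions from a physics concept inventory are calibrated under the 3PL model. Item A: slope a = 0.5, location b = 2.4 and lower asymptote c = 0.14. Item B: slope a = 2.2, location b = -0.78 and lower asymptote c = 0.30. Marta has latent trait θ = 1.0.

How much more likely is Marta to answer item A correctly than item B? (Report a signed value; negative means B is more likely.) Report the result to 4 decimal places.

P(θ) = c + (1 − c) · 1 / (1 + exp(−a(θ − b)))
P_A = 0.4254
P_B = 0.9863
P_A − P_B = -0.5610

-0.5610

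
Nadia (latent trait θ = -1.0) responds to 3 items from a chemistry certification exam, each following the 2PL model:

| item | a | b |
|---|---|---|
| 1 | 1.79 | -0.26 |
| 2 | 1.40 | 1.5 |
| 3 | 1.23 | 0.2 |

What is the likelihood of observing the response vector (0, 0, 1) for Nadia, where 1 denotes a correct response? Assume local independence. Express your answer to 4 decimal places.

P(θ) = 1 / (1 + exp(−a(θ − b)))
P_1 = 1/(1+e^{1.3246}) = 0.2101
P_2 = 1/(1+e^{3.5000}) = 0.0293
P_3 = 1/(1+e^{1.4760}) = 0.1860
L = (1−P_1) × (1−P_2) × P_3 = 0.7899 × 0.9707 × 0.1860 = 0.14265

0.1426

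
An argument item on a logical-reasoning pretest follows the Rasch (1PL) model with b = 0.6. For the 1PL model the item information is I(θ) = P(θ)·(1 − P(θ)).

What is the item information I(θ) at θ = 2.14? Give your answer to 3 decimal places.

P = 1/(1+e^{-1.5400}) = 0.8235
P(1−P) = 0.8235 × 0.1765 = 0.1454
I = P(1−P) = 0.14537

0.145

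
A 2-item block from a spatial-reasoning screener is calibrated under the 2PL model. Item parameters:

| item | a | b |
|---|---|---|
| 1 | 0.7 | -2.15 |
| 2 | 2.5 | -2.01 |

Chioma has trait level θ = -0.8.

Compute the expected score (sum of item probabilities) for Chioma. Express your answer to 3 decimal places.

P(θ) = 1 / (1 + exp(−a(θ − b)))
P_1 = 1/(1+e^{-0.9450}) = 0.7201
P_2 = 1/(1+e^{-3.0250}) = 0.9537
E[score] = 0.7201 + 0.9537 = 1.6738

1.674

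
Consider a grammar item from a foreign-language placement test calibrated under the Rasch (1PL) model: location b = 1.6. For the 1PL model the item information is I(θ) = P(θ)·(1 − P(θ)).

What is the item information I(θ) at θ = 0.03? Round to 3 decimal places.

P = 1/(1+e^{1.5700}) = 0.1722
P(1−P) = 0.1722 × 0.8278 = 0.1426
I = P(1−P) = 0.14256

0.143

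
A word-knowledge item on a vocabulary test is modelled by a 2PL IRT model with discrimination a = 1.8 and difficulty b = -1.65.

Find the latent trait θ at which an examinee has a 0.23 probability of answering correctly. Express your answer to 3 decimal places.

P(θ) = 1 / (1 + exp(−a(θ − b)))
logit = ln(0.2300/0.7700) = -1.2083
θ = b + logit/(a) = -1.65 + (-1.2083)/1.8000 = -2.3213

-2.321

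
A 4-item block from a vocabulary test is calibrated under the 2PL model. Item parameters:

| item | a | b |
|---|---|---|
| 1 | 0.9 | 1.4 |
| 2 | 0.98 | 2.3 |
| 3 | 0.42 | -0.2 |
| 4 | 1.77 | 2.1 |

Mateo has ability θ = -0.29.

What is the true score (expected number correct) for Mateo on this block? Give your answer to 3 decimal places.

P(θ) = 1 / (1 + exp(−a(θ − b)))
P_1 = 1/(1+e^{1.5210}) = 0.1793
P_2 = 1/(1+e^{2.5382}) = 0.0732
P_3 = 1/(1+e^{0.0378}) = 0.4906
P_4 = 1/(1+e^{4.2303}) = 0.0143
E[score] = 0.1793 + 0.0732 + 0.4906 + 0.0143 = 0.7574

0.757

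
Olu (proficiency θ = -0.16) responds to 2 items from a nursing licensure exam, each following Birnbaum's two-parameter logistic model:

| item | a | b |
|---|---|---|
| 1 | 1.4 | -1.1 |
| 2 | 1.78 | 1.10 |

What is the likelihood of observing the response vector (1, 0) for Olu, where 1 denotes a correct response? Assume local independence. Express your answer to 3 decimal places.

P(θ) = 1 / (1 + exp(−a(θ − b)))
P_1 = 1/(1+e^{-1.3160}) = 0.7885
P_2 = 1/(1+e^{2.2428}) = 0.0960
L = P_1 × (1−P_2) = 0.7885 × 0.9040 = 0.71284

0.713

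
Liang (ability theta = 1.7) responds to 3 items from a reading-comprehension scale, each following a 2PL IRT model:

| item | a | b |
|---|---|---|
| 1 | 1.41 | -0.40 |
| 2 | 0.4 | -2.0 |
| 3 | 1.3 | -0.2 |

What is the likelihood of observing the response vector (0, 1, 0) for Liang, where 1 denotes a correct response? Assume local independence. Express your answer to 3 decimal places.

P(theta) = 1 / (1 + exp(−a(theta − b)))
P_1 = 1/(1+e^{-2.9610}) = 0.9508
P_2 = 1/(1+e^{-1.4800}) = 0.8146
P_3 = 1/(1+e^{-2.4700}) = 0.9220
L = (1−P_1) × P_2 × (1−P_3) = 0.0492 × 0.8146 × 0.0780 = 0.00313

0.003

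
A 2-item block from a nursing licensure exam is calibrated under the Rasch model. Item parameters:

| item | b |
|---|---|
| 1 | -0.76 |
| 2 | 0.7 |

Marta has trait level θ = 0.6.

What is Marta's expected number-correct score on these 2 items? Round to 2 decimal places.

P(θ) = 1 / (1 + exp(−(θ − b)))
P_1 = 1/(1+e^{-1.3600}) = 0.7958
P_2 = 1/(1+e^{0.1000}) = 0.4750
E[score] = 0.7958 + 0.4750 = 1.2708

1.27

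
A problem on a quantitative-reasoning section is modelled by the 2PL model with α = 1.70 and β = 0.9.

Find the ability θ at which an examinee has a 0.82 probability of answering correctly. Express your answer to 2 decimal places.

P(θ) = 1 / (1 + exp(−α(θ − β)))
logit = ln(0.8200/0.1800) = 1.5163
θ = β + logit/(α) = 0.9 + 1.5163/1.7000 = 1.7920

1.79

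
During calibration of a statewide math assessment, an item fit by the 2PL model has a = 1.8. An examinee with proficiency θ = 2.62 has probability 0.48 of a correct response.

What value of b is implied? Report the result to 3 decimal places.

2.664

P(θ) = 1 / (1 + exp(−a(θ − b)))
logit(0.48) = ln(0.48/0.52) = -0.0800
b = θ − logit/(a) = 2.62 − (-0.0800)/1.8000 = 2.6645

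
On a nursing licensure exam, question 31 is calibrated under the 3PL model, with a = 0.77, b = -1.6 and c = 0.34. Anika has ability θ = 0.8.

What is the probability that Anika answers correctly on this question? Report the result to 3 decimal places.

P(θ) = c + (1 − c) · 1 / (1 + exp(−a(θ − b)))
Exponent: 0.77 × (0.8 − (-1.6)) = 1.8480
1/(1 + e^{-1.8480}) = 0.8639
P = 0.34 + 0.66 × 0.8639 = 0.9102

0.910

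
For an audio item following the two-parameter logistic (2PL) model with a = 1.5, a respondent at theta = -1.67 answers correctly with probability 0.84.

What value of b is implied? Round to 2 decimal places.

P(theta) = 1 / (1 + exp(−a(theta − b)))
logit(0.84) = ln(0.84/0.16) = 1.6582
b = theta − logit/(a) = -1.67 − 1.6582/1.5000 = -2.7755

-2.78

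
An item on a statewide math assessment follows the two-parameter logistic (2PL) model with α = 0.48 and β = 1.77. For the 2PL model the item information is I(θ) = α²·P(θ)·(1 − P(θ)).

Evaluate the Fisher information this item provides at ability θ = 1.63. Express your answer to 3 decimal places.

P = 1/(1+e^{0.0672}) = 0.4832
P(1−P) = 0.4832 × 0.5168 = 0.2497
I = α² × P(1−P) = 0.48² × 0.2497 = 0.05754

0.058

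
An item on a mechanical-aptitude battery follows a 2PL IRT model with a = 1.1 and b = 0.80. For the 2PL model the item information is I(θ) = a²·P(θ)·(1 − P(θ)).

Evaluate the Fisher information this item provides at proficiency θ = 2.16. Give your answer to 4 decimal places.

P = 1/(1+e^{-1.4960}) = 0.8170
P(1−P) = 0.8170 × 0.1830 = 0.1495
I = a² × P(1−P) = 1.1² × 0.1495 = 0.18093

0.1809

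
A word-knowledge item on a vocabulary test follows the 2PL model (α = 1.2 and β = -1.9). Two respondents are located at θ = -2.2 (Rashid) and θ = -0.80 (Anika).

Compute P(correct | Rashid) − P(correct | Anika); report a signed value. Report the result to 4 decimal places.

-0.3782

P(θ) = 1 / (1 + exp(−α(θ − β)))
P(Rashid) = 0.4110  [exponent -0.3600]
P(Anika) = 0.7892  [exponent 1.3200]
Difference = 0.4110 − 0.7892 = -0.3782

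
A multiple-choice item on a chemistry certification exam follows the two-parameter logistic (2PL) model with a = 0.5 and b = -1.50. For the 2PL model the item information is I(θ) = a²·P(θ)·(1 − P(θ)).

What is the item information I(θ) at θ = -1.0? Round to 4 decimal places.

0.0615

P = 1/(1+e^{-0.2500}) = 0.5622
P(1−P) = 0.5622 × 0.4378 = 0.2461
I = a² × P(1−P) = 0.5² × 0.2461 = 0.06153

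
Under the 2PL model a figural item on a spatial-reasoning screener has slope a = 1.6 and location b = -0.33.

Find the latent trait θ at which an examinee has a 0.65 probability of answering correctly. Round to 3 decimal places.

0.057

P(θ) = 1 / (1 + exp(−a(θ − b)))
logit = ln(0.6500/0.3500) = 0.6190
θ = b + logit/(a) = -0.33 + 0.6190/1.6000 = 0.0569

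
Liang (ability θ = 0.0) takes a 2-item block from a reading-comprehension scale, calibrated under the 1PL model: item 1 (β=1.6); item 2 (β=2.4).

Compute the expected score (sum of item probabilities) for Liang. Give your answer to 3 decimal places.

0.251

P(θ) = 1 / (1 + exp(−(θ − β)))
P_1 = 1/(1+e^{1.6000}) = 0.1680
P_2 = 1/(1+e^{2.4000}) = 0.0832
E[score] = 0.1680 + 0.0832 = 0.2512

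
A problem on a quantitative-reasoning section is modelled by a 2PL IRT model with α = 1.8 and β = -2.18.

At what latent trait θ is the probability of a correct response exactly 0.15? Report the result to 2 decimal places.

-3.14

P(θ) = 1 / (1 + exp(−α(θ − β)))
logit = ln(0.1500/0.8500) = -1.7346
θ = β + logit/(α) = -2.18 + (-1.7346)/1.8000 = -3.1437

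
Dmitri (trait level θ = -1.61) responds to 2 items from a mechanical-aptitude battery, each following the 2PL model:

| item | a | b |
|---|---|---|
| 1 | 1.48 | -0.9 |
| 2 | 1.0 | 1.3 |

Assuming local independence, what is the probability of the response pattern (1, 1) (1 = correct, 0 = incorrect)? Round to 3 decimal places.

0.013

P(θ) = 1 / (1 + exp(−a(θ − b)))
P_1 = 1/(1+e^{1.0508}) = 0.2591
P_2 = 1/(1+e^{2.9100}) = 0.0517
L = P_1 × P_2 = 0.2591 × 0.0517 = 0.01338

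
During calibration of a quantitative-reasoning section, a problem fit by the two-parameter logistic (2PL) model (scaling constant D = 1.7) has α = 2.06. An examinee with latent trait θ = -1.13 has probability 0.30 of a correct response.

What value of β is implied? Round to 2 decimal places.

P(θ) = 1 / (1 + exp(−D·α(θ − β)))
logit(0.30) = ln(0.30/0.70) = -0.8473
β = θ − logit/(1.7·α) = -1.13 − (-0.8473)/3.5020 = -0.8881

-0.89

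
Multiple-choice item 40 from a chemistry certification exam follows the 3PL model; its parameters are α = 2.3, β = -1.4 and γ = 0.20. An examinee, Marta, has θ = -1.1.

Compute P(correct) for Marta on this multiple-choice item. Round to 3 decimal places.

P(θ) = γ + (1 − γ) · 1 / (1 + exp(−α(θ − β)))
Exponent: 2.3 × (-1.1 − (-1.4)) = 0.6900
1/(1 + e^{-0.6900}) = 0.6660
P = 0.20 + 0.80 × 0.6660 = 0.7328

0.733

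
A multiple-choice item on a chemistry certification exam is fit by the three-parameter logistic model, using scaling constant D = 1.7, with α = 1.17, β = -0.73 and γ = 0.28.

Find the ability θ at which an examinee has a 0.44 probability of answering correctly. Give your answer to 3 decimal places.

-1.360

P(θ) = γ + (1 − γ) · 1 / (1 + exp(−D·α(θ − β)))
Remove guessing floor: (0.44 − 0.28)/(1 − 0.28) = 0.2222
logit = ln(0.2222/0.7778) = -1.2528
θ = β + logit/(1.7·α) = -0.73 + (-1.2528)/1.9890 = -1.3598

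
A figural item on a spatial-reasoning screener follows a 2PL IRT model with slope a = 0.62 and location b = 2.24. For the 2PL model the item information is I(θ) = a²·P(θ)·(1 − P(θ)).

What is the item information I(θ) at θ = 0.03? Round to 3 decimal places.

0.062

P = 1/(1+e^{1.3702}) = 0.2026
P(1−P) = 0.2026 × 0.7974 = 0.1615
I = a² × P(1−P) = 0.62² × 0.1615 = 0.06210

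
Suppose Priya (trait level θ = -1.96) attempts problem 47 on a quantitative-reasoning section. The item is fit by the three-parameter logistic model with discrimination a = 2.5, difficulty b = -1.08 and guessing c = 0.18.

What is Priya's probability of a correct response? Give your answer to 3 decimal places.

P(θ) = c + (1 − c) · 1 / (1 + exp(−a(θ − b)))
Exponent: 2.5 × (-1.96 − (-1.08)) = -2.2000
1/(1 + e^{2.2000}) = 0.0998
P = 0.18 + 0.82 × 0.0998 = 0.2618

0.262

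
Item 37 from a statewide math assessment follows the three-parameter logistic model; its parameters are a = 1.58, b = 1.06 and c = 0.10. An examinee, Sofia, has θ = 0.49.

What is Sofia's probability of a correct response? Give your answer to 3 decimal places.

0.360

P(θ) = c + (1 − c) · 1 / (1 + exp(−a(θ − b)))
Exponent: 1.58 × (0.49 − 1.06) = -0.9006
1/(1 + e^{0.9006}) = 0.2889
P = 0.10 + 0.90 × 0.2889 = 0.3600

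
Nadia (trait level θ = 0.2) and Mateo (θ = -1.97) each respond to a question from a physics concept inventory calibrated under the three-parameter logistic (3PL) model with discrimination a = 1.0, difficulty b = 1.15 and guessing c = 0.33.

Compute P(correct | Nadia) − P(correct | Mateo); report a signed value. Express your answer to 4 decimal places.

P(θ) = c + (1 − c) · 1 / (1 + exp(−a(θ − b)))
P(Nadia) = 0.5169  [exponent -0.9500]
P(Mateo) = 0.3583  [exponent -3.1200]
Difference = 0.5169 − 0.3583 = 0.1585

0.1585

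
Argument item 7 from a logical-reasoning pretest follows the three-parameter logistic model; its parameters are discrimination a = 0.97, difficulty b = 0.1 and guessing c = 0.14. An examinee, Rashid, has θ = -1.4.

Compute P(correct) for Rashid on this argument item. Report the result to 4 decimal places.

P(θ) = c + (1 − c) · 1 / (1 + exp(−a(θ − b)))
Exponent: 0.97 × (-1.4 − 0.1) = -1.4550
1/(1 + e^{1.4550}) = 0.1892
P = 0.14 + 0.86 × 0.1892 = 0.3027

0.3027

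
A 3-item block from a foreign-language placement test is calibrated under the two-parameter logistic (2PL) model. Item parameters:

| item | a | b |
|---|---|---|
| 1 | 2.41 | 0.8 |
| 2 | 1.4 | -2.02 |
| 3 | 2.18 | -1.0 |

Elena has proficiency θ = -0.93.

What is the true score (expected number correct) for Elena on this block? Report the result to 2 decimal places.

P(θ) = 1 / (1 + exp(−a(θ − b)))
P_1 = 1/(1+e^{4.1693}) = 0.0152
P_2 = 1/(1+e^{-1.5260}) = 0.8214
P_3 = 1/(1+e^{-0.1526}) = 0.5381
E[score] = 0.0152 + 0.8214 + 0.5381 = 1.3747

1.37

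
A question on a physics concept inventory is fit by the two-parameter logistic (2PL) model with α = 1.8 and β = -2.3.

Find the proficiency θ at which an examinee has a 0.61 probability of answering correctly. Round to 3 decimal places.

-2.051

P(θ) = 1 / (1 + exp(−α(θ − β)))
logit = ln(0.6100/0.3900) = 0.4473
θ = β + logit/(α) = -2.3 + 0.4473/1.8000 = -2.0515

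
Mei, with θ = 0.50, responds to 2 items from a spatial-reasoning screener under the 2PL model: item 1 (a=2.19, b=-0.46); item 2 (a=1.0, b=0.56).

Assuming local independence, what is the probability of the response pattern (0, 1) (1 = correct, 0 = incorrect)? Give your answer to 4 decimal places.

P(θ) = 1 / (1 + exp(−a(θ − b)))
P_1 = 1/(1+e^{-2.1024}) = 0.8911
P_2 = 1/(1+e^{0.0600}) = 0.4850
L = (1−P_1) × P_2 = 0.1089 × 0.4850 = 0.05280

0.0528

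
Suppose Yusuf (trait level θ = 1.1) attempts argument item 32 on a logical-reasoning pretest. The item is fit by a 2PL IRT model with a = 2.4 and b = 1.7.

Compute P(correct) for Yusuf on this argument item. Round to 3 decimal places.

P(θ) = 1 / (1 + exp(−a(θ − b)))
Exponent: 2.4 × (1.1 − 1.7) = -1.4400
1/(1 + e^{1.4400}) = 0.1915

0.192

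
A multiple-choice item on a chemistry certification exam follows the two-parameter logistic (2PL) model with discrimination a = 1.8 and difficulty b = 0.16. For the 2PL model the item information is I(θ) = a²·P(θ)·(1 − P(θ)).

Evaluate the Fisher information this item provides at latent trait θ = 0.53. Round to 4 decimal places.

P = 1/(1+e^{-0.6660}) = 0.6606
P(1−P) = 0.6606 × 0.3394 = 0.2242
I = a² × P(1−P) = 1.8² × 0.2242 = 0.72643

0.7264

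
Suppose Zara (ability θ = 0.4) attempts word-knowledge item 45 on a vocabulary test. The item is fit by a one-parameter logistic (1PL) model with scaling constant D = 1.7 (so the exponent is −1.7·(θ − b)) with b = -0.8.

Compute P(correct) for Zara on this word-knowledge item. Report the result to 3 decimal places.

0.885

P(θ) = 1 / (1 + exp(−D·(θ − b)))
Exponent: 1.7 × (0.4 − (-0.8)) = 2.0400
1/(1 + e^{-2.0400}) = 0.8849
P = 0.8849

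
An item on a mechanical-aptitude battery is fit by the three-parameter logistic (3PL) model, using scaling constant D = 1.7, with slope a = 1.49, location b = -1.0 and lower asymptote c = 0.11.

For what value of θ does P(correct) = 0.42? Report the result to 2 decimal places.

-1.25

P(θ) = c + (1 − c) · 1 / (1 + exp(−D·a(θ − b)))
Remove guessing floor: (0.42 − 0.11)/(1 − 0.11) = 0.3483
logit = ln(0.3483/0.6517) = -0.6265
θ = b + logit/(1.7·a) = -1.0 + (-0.6265)/2.5330 = -1.2473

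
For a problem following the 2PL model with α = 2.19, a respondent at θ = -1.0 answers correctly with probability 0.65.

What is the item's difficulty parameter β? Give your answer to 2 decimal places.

-1.28

P(θ) = 1 / (1 + exp(−α(θ − β)))
logit(0.65) = ln(0.65/0.35) = 0.6190
β = θ − logit/(α) = -1.0 − 0.6190/2.1900 = -1.2827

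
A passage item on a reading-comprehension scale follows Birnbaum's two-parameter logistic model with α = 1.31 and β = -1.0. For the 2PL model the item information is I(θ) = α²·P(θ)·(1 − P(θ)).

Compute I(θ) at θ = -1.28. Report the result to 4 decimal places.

0.4149

P = 1/(1+e^{0.3668}) = 0.4093
P(1−P) = 0.4093 × 0.5907 = 0.2418
I = α² × P(1−P) = 1.31² × 0.2418 = 0.41491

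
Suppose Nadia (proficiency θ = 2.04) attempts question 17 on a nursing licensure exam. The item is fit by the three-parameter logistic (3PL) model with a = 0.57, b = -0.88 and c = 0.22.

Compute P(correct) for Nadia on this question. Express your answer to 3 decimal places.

0.876

P(θ) = c + (1 − c) · 1 / (1 + exp(−a(θ − b)))
Exponent: 0.57 × (2.04 − (-0.88)) = 1.6644
1/(1 + e^{-1.6644}) = 0.8408
P = 0.22 + 0.78 × 0.8408 = 0.8758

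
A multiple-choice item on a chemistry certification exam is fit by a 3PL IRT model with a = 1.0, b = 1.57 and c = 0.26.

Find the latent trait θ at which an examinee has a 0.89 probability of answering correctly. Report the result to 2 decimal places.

P(θ) = c + (1 − c) · 1 / (1 + exp(−a(θ − b)))
Remove guessing floor: (0.89 − 0.26)/(1 − 0.26) = 0.8514
logit = ln(0.8514/0.1486) = 1.7452
θ = b + logit/(a) = 1.57 + 1.7452/1.0000 = 3.3152

3.32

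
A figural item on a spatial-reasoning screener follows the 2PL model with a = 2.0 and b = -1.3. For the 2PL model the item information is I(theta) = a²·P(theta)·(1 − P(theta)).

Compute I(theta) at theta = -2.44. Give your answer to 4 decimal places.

P = 1/(1+e^{2.2800}) = 0.0928
P(1−P) = 0.0928 × 0.9072 = 0.0842
I = a² × P(1−P) = 2.0² × 0.0842 = 0.33673

0.3367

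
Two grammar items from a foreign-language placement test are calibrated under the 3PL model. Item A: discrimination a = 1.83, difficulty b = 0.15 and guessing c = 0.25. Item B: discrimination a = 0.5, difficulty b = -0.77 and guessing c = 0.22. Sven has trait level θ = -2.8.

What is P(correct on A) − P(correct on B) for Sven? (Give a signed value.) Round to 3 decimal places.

P(θ) = c + (1 − c) · 1 / (1 + exp(−a(θ − b)))
P_A = 0.2534
P_B = 0.4275
P_A − P_B = -0.1741

-0.174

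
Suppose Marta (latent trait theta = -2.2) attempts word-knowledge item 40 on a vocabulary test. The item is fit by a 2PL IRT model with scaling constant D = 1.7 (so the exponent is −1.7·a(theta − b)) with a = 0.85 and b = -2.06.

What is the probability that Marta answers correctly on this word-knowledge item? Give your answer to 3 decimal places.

0.450

P(theta) = 1 / (1 + exp(−D·a(theta − b)))
Exponent: 1.7 × 0.85 × (-2.2 − (-2.06)) = -0.2023
1/(1 + e^{0.2023}) = 0.4496
P = 0.4496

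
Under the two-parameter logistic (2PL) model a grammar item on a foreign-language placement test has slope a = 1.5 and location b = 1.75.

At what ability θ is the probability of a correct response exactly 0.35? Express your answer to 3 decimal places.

1.337

P(θ) = 1 / (1 + exp(−a(θ − b)))
logit = ln(0.3500/0.6500) = -0.6190
θ = b + logit/(a) = 1.75 + (-0.6190)/1.5000 = 1.3373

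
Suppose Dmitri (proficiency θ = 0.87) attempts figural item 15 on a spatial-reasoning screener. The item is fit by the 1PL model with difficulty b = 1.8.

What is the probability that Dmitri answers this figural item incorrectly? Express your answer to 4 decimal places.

0.7171

P(θ) = 1 / (1 + exp(−(θ − b)))
Exponent: (0.87 − 1.8) = -0.9300
1/(1 + e^{0.9300}) = 0.2829
P = 0.2829
P(incorrect) = 1 − 0.2829 = 0.7171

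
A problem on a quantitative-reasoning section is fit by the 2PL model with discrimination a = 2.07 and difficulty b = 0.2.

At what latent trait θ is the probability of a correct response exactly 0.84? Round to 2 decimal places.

1.00

P(θ) = 1 / (1 + exp(−a(θ − b)))
logit = ln(0.8400/0.1600) = 1.6582
θ = b + logit/(a) = 0.2 + 1.6582/2.0700 = 1.0011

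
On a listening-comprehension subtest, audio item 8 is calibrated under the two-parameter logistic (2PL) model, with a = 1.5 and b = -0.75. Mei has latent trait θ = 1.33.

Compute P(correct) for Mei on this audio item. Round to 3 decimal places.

P(θ) = 1 / (1 + exp(−a(θ − b)))
Exponent: 1.5 × (1.33 − (-0.75)) = 3.1200
1/(1 + e^{-3.1200}) = 0.9577

0.958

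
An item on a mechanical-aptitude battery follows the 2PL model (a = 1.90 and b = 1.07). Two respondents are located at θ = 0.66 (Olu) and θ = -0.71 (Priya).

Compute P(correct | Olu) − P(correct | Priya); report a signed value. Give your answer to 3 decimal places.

0.282

P(θ) = 1 / (1 + exp(−a(θ − b)))
P(Olu) = 0.3145  [exponent -0.7790]
P(Priya) = 0.0329  [exponent -3.3820]
Difference = 0.3145 − 0.0329 = 0.2817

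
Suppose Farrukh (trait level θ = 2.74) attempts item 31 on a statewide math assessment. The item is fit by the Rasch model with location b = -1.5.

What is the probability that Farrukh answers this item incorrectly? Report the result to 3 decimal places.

P(θ) = 1 / (1 + exp(−(θ − b)))
Exponent: (2.74 − (-1.5)) = 4.2400
1/(1 + e^{-4.2400}) = 0.9858
P = 0.9858
P(incorrect) = 1 − 0.9858 = 0.0142

0.014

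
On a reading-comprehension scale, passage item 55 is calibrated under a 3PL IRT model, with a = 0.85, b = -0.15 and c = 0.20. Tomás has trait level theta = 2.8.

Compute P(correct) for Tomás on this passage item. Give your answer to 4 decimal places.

P(theta) = c + (1 − c) · 1 / (1 + exp(−a(theta − b)))
Exponent: 0.85 × (2.8 − (-0.15)) = 2.5075
1/(1 + e^{-2.5075}) = 0.9247
P = 0.20 + 0.80 × 0.9247 = 0.9397

0.9397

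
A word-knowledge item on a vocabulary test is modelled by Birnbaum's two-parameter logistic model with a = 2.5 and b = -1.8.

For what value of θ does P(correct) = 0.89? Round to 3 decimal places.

-0.964

P(θ) = 1 / (1 + exp(−a(θ − b)))
logit = ln(0.8900/0.1100) = 2.0907
θ = b + logit/(a) = -1.8 + 2.0907/2.5000 = -0.9637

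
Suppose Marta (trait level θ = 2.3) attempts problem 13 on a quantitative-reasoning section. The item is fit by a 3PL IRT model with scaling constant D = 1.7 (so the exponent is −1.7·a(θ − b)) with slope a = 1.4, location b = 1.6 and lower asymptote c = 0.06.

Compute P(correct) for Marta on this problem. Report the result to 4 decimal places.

0.8506

P(θ) = c + (1 − c) · 1 / (1 + exp(−D·a(θ − b)))
Exponent: 1.7 × 1.4 × (2.3 − 1.6) = 1.6660
1/(1 + e^{-1.6660}) = 0.8410
P = 0.06 + 0.94 × 0.8410 = 0.8506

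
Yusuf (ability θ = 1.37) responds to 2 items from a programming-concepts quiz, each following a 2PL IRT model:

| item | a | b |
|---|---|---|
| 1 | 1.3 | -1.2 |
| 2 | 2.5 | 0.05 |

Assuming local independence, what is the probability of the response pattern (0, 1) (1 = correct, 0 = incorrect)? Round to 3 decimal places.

P(θ) = 1 / (1 + exp(−a(θ − b)))
P_1 = 1/(1+e^{-3.3410}) = 0.9658
P_2 = 1/(1+e^{-3.3000}) = 0.9644
L = (1−P_1) × P_2 = 0.0342 × 0.9644 = 0.03297

0.033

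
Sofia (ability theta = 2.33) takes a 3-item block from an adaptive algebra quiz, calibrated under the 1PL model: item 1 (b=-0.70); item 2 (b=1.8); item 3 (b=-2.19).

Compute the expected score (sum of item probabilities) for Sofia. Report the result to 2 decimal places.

P(theta) = 1 / (1 + exp(−(theta − b)))
P_1 = 1/(1+e^{-3.0300}) = 0.9539
P_2 = 1/(1+e^{-0.5300}) = 0.6295
P_3 = 1/(1+e^{-4.5200}) = 0.9892
E[score] = 0.9539 + 0.6295 + 0.9892 = 2.5726

2.57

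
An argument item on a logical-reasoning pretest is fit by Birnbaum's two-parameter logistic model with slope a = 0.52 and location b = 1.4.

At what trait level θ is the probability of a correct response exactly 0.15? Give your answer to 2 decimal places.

-1.94

P(θ) = 1 / (1 + exp(−a(θ − b)))
logit = ln(0.1500/0.8500) = -1.7346
θ = b + logit/(a) = 1.4 + (-1.7346)/0.5200 = -1.9358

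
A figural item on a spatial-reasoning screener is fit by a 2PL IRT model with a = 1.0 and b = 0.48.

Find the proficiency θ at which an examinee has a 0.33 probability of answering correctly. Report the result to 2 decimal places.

P(θ) = 1 / (1 + exp(−a(θ − b)))
logit = ln(0.3300/0.6700) = -0.7082
θ = b + logit/(a) = 0.48 + (-0.7082)/1.0000 = -0.2282

-0.23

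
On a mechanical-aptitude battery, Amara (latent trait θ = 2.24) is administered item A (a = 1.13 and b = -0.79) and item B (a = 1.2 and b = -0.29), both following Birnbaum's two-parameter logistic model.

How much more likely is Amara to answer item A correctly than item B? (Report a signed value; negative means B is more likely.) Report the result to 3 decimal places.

0.014

P(θ) = 1 / (1 + exp(−a(θ − b)))
P_A = 0.9684
P_B = 0.9542
P_A − P_B = 0.0143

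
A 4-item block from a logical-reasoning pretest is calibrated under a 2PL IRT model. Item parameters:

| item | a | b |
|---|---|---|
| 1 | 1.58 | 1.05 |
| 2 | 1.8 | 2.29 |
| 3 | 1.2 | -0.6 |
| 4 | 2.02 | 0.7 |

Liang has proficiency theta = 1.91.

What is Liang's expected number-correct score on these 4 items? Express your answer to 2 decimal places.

P(theta) = 1 / (1 + exp(−a(theta − b)))
P_1 = 1/(1+e^{-1.3588}) = 0.7956
P_2 = 1/(1+e^{0.6840}) = 0.3354
P_3 = 1/(1+e^{-3.0120}) = 0.9531
P_4 = 1/(1+e^{-2.4442}) = 0.9201
E[score] = 0.7956 + 0.3354 + 0.9531 + 0.9201 = 3.0042

3.00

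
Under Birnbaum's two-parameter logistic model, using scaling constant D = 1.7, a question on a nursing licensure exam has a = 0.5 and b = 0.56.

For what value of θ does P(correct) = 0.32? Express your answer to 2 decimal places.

-0.33

P(θ) = 1 / (1 + exp(−D·a(θ − b)))
logit = ln(0.3200/0.6800) = -0.7538
θ = b + logit/(1.7·a) = 0.56 + (-0.7538)/0.8500 = -0.3268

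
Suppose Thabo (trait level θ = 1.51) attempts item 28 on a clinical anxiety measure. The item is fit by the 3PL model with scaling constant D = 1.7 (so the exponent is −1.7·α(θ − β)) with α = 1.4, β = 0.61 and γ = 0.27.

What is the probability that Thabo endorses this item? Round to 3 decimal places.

P(θ) = γ + (1 − γ) · 1 / (1 + exp(−D·α(θ − β)))
Exponent: 1.7 × 1.4 × (1.51 − 0.61) = 2.1420
1/(1 + e^{-2.1420}) = 0.8949
P = 0.27 + 0.73 × 0.8949 = 0.9233

0.923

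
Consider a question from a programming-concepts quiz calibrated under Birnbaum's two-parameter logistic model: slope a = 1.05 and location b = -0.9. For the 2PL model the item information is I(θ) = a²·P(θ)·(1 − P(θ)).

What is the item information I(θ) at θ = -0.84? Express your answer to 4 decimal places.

P = 1/(1+e^{-0.0630}) = 0.5157
P(1−P) = 0.5157 × 0.4843 = 0.2498
I = a² × P(1−P) = 1.05² × 0.2498 = 0.27535

0.2754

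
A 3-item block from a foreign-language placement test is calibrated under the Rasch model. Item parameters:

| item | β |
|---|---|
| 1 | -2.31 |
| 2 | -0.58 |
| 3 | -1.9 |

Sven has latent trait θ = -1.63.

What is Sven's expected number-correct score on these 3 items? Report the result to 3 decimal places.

1.490

P(θ) = 1 / (1 + exp(−(θ − β)))
P_1 = 1/(1+e^{-0.6800}) = 0.6637
P_2 = 1/(1+e^{1.0500}) = 0.2592
P_3 = 1/(1+e^{-0.2700}) = 0.5671
E[score] = 0.6637 + 0.2592 + 0.5671 = 1.4901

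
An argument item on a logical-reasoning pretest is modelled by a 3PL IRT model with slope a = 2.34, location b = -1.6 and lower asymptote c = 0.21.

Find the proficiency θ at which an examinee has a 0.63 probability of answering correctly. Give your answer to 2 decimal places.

P(θ) = c + (1 − c) · 1 / (1 + exp(−a(θ − b)))
Remove guessing floor: (0.63 − 0.21)/(1 − 0.21) = 0.5316
logit = ln(0.5316/0.4684) = 0.1268
θ = b + logit/(a) = -1.6 + 0.1268/2.3400 = -1.5458

-1.55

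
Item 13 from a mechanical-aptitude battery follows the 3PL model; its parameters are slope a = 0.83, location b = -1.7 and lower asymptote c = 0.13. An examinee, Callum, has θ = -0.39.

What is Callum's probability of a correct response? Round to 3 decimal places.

0.781

P(θ) = c + (1 − c) · 1 / (1 + exp(−a(θ − b)))
Exponent: 0.83 × (-0.39 − (-1.7)) = 1.0873
1/(1 + e^{-1.0873}) = 0.7479
P = 0.13 + 0.87 × 0.7479 = 0.7806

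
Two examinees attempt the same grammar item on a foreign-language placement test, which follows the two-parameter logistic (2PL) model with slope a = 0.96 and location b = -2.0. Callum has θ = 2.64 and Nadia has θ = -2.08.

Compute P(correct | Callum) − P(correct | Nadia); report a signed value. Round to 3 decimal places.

0.508

P(θ) = 1 / (1 + exp(−a(θ − b)))
P(Callum) = 0.9885  [exponent 4.4544]
P(Nadia) = 0.4808  [exponent -0.0768]
Difference = 0.9885 − 0.4808 = 0.5077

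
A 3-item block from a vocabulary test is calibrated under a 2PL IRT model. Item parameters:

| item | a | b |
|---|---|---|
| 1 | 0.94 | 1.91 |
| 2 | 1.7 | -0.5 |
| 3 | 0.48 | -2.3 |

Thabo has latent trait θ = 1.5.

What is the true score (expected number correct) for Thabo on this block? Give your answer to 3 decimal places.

2.234

P(θ) = 1 / (1 + exp(−a(θ − b)))
P_1 = 1/(1+e^{0.3854}) = 0.4048
P_2 = 1/(1+e^{-3.4000}) = 0.9677
P_3 = 1/(1+e^{-1.8240}) = 0.8610
E[score] = 0.4048 + 0.9677 + 0.8610 = 2.2336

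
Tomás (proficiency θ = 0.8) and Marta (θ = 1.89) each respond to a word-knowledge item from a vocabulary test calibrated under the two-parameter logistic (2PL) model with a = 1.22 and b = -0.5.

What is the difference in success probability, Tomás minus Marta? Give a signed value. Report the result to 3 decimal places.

P(θ) = 1 / (1 + exp(−a(θ − b)))
P(Tomás) = 0.8301  [exponent 1.5860]
P(Marta) = 0.9486  [exponent 2.9158]
Difference = 0.8301 − 0.9486 = -0.1186

-0.119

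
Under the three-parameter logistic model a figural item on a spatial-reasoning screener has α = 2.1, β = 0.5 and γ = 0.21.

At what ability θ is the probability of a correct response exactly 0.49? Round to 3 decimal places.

0.214

P(θ) = γ + (1 − γ) · 1 / (1 + exp(−α(θ − β)))
Remove guessing floor: (0.49 − 0.21)/(1 − 0.21) = 0.3544
logit = ln(0.3544/0.6456) = -0.5996
θ = β + logit/(α) = 0.5 + (-0.5996)/2.1000 = 0.2145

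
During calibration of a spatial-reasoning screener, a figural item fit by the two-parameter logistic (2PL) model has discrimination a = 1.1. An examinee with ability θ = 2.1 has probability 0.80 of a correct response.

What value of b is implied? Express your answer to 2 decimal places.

0.84

P(θ) = 1 / (1 + exp(−a(θ − b)))
logit(0.80) = ln(0.80/0.20) = 1.3863
b = θ − logit/(a) = 2.1 − 1.3863/1.1000 = 0.8397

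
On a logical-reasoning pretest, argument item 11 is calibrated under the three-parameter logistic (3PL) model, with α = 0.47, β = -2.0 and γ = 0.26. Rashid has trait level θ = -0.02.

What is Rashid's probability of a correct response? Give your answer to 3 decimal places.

0.791

P(θ) = γ + (1 − γ) · 1 / (1 + exp(−α(θ − β)))
Exponent: 0.47 × (-0.02 − (-2.0)) = 0.9306
1/(1 + e^{-0.9306}) = 0.7172
P = 0.26 + 0.74 × 0.7172 = 0.7907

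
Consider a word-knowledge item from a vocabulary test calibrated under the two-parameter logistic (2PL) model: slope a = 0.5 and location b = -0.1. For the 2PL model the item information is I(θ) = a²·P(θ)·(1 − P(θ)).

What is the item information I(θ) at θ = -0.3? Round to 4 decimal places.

0.0623

P = 1/(1+e^{0.1000}) = 0.4750
P(1−P) = 0.4750 × 0.5250 = 0.2494
I = a² × P(1−P) = 0.5² × 0.2494 = 0.06234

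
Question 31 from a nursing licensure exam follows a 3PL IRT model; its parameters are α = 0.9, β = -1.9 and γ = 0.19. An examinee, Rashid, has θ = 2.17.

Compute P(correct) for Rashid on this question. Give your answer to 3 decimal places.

0.980

P(θ) = γ + (1 − γ) · 1 / (1 + exp(−α(θ − β)))
Exponent: 0.9 × (2.17 − (-1.9)) = 3.6630
1/(1 + e^{-3.6630}) = 0.9750
P = 0.19 + 0.81 × 0.9750 = 0.9797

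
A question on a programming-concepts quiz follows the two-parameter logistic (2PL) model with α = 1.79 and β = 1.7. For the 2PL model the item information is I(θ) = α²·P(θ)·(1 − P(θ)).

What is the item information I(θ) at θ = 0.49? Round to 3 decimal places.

P = 1/(1+e^{2.1659}) = 0.1029
P(1−P) = 0.1029 × 0.8971 = 0.0923
I = α² × P(1−P) = 1.79² × 0.0923 = 0.29566

0.296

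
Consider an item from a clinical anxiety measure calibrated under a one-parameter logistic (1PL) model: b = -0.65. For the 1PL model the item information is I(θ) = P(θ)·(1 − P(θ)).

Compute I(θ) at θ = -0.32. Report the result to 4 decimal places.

0.2433

P = 1/(1+e^{-0.3300}) = 0.5818
P(1−P) = 0.5818 × 0.4182 = 0.2433
I = P(1−P) = 0.24332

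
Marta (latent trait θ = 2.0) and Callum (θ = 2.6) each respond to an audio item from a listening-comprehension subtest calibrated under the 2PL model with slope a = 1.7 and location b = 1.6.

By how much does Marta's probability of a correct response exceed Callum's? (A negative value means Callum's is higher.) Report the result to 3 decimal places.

-0.182

P(θ) = 1 / (1 + exp(−a(θ − b)))
P(Marta) = 0.6637  [exponent 0.6800]
P(Callum) = 0.8455  [exponent 1.7000]
Difference = 0.6637 − 0.8455 = -0.1818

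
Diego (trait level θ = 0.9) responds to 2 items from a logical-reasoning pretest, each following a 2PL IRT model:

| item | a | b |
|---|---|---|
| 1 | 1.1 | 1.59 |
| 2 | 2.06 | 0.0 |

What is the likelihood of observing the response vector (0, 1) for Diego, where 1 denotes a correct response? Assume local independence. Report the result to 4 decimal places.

P(θ) = 1 / (1 + exp(−a(θ − b)))
P_1 = 1/(1+e^{0.7590}) = 0.3189
P_2 = 1/(1+e^{-1.8540}) = 0.8646
L = (1−P_1) × P_2 = 0.6811 × 0.8646 = 0.58891

0.5889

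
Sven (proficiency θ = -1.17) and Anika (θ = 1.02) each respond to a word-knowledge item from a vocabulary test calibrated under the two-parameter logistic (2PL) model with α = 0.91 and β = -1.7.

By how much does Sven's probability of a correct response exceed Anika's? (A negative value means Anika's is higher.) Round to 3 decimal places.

-0.304

P(θ) = 1 / (1 + exp(−α(θ − β)))
P(Sven) = 0.6183  [exponent 0.4823]
P(Anika) = 0.9224  [exponent 2.4752]
Difference = 0.6183 − 0.9224 = -0.3041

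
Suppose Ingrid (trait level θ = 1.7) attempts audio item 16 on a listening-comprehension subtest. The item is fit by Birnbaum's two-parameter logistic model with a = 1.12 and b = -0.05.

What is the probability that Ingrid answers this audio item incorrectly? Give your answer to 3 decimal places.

P(θ) = 1 / (1 + exp(−a(θ − b)))
Exponent: 1.12 × (1.7 − (-0.05)) = 1.9600
1/(1 + e^{-1.9600}) = 0.8765
P(incorrect) = 1 − 0.8765 = 0.1235

0.123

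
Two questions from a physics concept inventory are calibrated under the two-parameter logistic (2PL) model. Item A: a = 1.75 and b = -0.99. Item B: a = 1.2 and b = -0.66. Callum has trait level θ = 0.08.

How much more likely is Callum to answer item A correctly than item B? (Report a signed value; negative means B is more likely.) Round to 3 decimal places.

0.158

P(θ) = 1 / (1 + exp(−a(θ − b)))
P_A = 0.8667
P_B = 0.7085
P_A − P_B = 0.1583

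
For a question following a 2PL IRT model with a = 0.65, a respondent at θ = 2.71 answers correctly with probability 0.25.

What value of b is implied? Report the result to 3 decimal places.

P(θ) = 1 / (1 + exp(−a(θ − b)))
logit(0.25) = ln(0.25/0.75) = -1.0986
b = θ − logit/(a) = 2.71 − (-1.0986)/0.6500 = 4.4002

4.400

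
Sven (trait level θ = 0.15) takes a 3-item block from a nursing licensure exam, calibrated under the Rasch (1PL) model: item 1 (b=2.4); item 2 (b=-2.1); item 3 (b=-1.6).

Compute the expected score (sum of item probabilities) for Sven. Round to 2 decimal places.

1.85

P(θ) = 1 / (1 + exp(−(θ − b)))
P_1 = 1/(1+e^{2.2500}) = 0.0953
P_2 = 1/(1+e^{-2.2500}) = 0.9047
P_3 = 1/(1+e^{-1.7500}) = 0.8520
E[score] = 0.0953 + 0.9047 + 0.8520 = 1.8520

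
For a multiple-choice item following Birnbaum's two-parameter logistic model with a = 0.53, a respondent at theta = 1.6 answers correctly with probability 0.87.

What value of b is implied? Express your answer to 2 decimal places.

-1.99

P(theta) = 1 / (1 + exp(−a(theta − b)))
logit(0.87) = ln(0.87/0.13) = 1.9010
b = theta − logit/(a) = 1.6 − 1.9010/0.5300 = -1.9867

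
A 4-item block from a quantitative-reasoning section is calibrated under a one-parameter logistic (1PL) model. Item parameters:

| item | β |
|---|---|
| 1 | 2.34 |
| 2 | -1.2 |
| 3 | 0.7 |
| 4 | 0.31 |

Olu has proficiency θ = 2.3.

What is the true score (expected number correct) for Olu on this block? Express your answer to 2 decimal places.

3.17

P(θ) = 1 / (1 + exp(−(θ − β)))
P_1 = 1/(1+e^{0.0400}) = 0.4900
P_2 = 1/(1+e^{-3.5000}) = 0.9707
P_3 = 1/(1+e^{-1.6000}) = 0.8320
P_4 = 1/(1+e^{-1.9900}) = 0.8797
E[score] = 0.4900 + 0.9707 + 0.8320 + 0.8797 = 3.1725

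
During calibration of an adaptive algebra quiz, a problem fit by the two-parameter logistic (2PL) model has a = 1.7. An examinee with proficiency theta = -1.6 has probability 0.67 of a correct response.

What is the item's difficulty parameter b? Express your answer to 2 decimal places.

P(theta) = 1 / (1 + exp(−a(theta − b)))
logit(0.67) = ln(0.67/0.33) = 0.7082
b = theta − logit/(a) = -1.6 − 0.7082/1.7000 = -2.0166

-2.02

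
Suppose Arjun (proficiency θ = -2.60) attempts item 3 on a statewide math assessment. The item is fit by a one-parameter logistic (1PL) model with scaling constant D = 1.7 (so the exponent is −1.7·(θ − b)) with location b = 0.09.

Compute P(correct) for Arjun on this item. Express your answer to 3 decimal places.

P(θ) = 1 / (1 + exp(−D·(θ − b)))
Exponent: 1.7 × (-2.60 − 0.09) = -4.5730
1/(1 + e^{4.5730}) = 0.0102
P = 0.0102

0.010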